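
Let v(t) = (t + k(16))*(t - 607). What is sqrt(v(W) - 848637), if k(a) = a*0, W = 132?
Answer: I*sqrt(911337) ≈ 954.64*I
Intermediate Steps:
k(a) = 0
v(t) = t*(-607 + t) (v(t) = (t + 0)*(t - 607) = t*(-607 + t))
sqrt(v(W) - 848637) = sqrt(132*(-607 + 132) - 848637) = sqrt(132*(-475) - 848637) = sqrt(-62700 - 848637) = sqrt(-911337) = I*sqrt(911337)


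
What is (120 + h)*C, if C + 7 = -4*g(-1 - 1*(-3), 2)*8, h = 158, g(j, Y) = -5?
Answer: 42534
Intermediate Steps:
C = 153 (C = -7 - 4*(-5)*8 = -7 + 20*8 = -7 + 160 = 153)
(120 + h)*C = (120 + 158)*153 = 278*153 = 42534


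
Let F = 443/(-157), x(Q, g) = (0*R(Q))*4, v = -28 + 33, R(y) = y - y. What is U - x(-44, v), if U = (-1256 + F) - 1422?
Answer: -420889/157 ≈ -2680.8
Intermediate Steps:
R(y) = 0
v = 5
x(Q, g) = 0 (x(Q, g) = (0*0)*4 = 0*4 = 0)
F = -443/157 (F = 443*(-1/157) = -443/157 ≈ -2.8217)
U = -420889/157 (U = (-1256 - 443/157) - 1422 = -197635/157 - 1422 = -420889/157 ≈ -2680.8)
U - x(-44, v) = -420889/157 - 1*0 = -420889/157 + 0 = -420889/157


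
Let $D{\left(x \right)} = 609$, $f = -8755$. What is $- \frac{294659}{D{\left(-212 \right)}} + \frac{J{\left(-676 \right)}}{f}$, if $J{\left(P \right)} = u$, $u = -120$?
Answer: $- \frac{515933293}{1066359} \approx -483.83$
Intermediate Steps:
$J{\left(P \right)} = -120$
$- \frac{294659}{D{\left(-212 \right)}} + \frac{J{\left(-676 \right)}}{f} = - \frac{294659}{609} - \frac{120}{-8755} = \left(-294659\right) \frac{1}{609} - - \frac{24}{1751} = - \frac{294659}{609} + \frac{24}{1751} = - \frac{515933293}{1066359}$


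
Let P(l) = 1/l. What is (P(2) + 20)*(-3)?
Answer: -123/2 ≈ -61.500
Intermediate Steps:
(P(2) + 20)*(-3) = (1/2 + 20)*(-3) = (½ + 20)*(-3) = (41/2)*(-3) = -123/2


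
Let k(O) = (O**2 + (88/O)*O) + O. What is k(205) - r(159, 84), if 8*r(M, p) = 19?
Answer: 338525/8 ≈ 42316.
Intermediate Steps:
r(M, p) = 19/8 (r(M, p) = (1/8)*19 = 19/8)
k(O) = 88 + O + O**2 (k(O) = (O**2 + 88) + O = (88 + O**2) + O = 88 + O + O**2)
k(205) - r(159, 84) = (88 + 205 + 205**2) - 1*19/8 = (88 + 205 + 42025) - 19/8 = 42318 - 19/8 = 338525/8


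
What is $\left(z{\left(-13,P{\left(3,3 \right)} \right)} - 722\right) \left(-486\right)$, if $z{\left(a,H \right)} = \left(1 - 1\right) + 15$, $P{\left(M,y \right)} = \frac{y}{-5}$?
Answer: $343602$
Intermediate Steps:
$P{\left(M,y \right)} = - \frac{y}{5}$ ($P{\left(M,y \right)} = y \left(- \frac{1}{5}\right) = - \frac{y}{5}$)
$z{\left(a,H \right)} = 15$ ($z{\left(a,H \right)} = \left(1 - 1\right) + 15 = 0 + 15 = 15$)
$\left(z{\left(-13,P{\left(3,3 \right)} \right)} - 722\right) \left(-486\right) = \left(15 - 722\right) \left(-486\right) = \left(-707\right) \left(-486\right) = 343602$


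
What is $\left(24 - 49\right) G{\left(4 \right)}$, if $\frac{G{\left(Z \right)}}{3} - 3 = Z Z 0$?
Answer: $-225$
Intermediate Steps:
$G{\left(Z \right)} = 9$ ($G{\left(Z \right)} = 9 + 3 Z Z 0 = 9 + 3 Z^{2} \cdot 0 = 9 + 3 \cdot 0 = 9 + 0 = 9$)
$\left(24 - 49\right) G{\left(4 \right)} = \left(24 - 49\right) 9 = \left(-25\right) 9 = -225$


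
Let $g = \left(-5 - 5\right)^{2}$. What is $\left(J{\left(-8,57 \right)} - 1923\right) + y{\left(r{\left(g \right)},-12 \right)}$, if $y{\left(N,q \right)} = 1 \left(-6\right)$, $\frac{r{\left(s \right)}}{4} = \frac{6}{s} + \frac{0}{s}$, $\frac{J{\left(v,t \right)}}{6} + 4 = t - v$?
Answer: $-1563$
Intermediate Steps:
$J{\left(v,t \right)} = -24 - 6 v + 6 t$ ($J{\left(v,t \right)} = -24 + 6 \left(t - v\right) = -24 + \left(- 6 v + 6 t\right) = -24 - 6 v + 6 t$)
$g = 100$ ($g = \left(-10\right)^{2} = 100$)
$r{\left(s \right)} = \frac{24}{s}$ ($r{\left(s \right)} = 4 \left(\frac{6}{s} + \frac{0}{s}\right) = 4 \left(\frac{6}{s} + 0\right) = 4 \frac{6}{s} = \frac{24}{s}$)
$y{\left(N,q \right)} = -6$
$\left(J{\left(-8,57 \right)} - 1923\right) + y{\left(r{\left(g \right)},-12 \right)} = \left(\left(-24 - -48 + 6 \cdot 57\right) - 1923\right) - 6 = \left(\left(-24 + 48 + 342\right) - 1923\right) - 6 = \left(366 - 1923\right) - 6 = -1557 - 6 = -1563$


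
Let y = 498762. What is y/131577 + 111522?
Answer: 4891409652/43859 ≈ 1.1153e+5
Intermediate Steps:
y/131577 + 111522 = 498762/131577 + 111522 = 498762*(1/131577) + 111522 = 166254/43859 + 111522 = 4891409652/43859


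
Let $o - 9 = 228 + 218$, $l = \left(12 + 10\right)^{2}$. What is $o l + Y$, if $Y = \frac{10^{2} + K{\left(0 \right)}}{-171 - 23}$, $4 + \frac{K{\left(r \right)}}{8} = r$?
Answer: $\frac{21361306}{97} \approx 2.2022 \cdot 10^{5}$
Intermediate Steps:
$K{\left(r \right)} = -32 + 8 r$
$Y = - \frac{34}{97}$ ($Y = \frac{10^{2} + \left(-32 + 8 \cdot 0\right)}{-171 - 23} = \frac{100 + \left(-32 + 0\right)}{-194} = \left(100 - 32\right) \left(- \frac{1}{194}\right) = 68 \left(- \frac{1}{194}\right) = - \frac{34}{97} \approx -0.35052$)
$l = 484$ ($l = 22^{2} = 484$)
$o = 455$ ($o = 9 + \left(228 + 218\right) = 9 + 446 = 455$)
$o l + Y = 455 \cdot 484 - \frac{34}{97} = 220220 - \frac{34}{97} = \frac{21361306}{97}$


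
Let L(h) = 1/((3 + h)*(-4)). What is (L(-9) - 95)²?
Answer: 5193841/576 ≈ 9017.1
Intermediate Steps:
L(h) = 1/(-12 - 4*h)
(L(-9) - 95)² = (-1/(12 + 4*(-9)) - 95)² = (-1/(12 - 36) - 95)² = (-1/(-24) - 95)² = (-1*(-1/24) - 95)² = (1/24 - 95)² = (-2279/24)² = 5193841/576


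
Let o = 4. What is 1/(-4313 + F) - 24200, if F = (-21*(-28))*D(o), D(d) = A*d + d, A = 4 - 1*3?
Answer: -9462199/391 ≈ -24200.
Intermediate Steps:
A = 1 (A = 4 - 3 = 1)
D(d) = 2*d (D(d) = 1*d + d = d + d = 2*d)
F = 4704 (F = (-21*(-28))*(2*4) = 588*8 = 4704)
1/(-4313 + F) - 24200 = 1/(-4313 + 4704) - 24200 = 1/391 - 24200 = -9462199/391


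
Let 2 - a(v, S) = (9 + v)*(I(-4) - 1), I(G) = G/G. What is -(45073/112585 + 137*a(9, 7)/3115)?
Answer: -384833/788095 ≈ -0.48831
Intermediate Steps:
I(G) = 1
a(v, S) = 2 (a(v, S) = 2 - (9 + v)*(1 - 1) = 2 - (9 + v)*0 = 2 - 1*0 = 2 + 0 = 2)
-(45073/112585 + 137*a(9, 7)/3115) = -959/(445/(2/49 + 47/253)) = -959/(445/(2809/12397)) = -959/(445*(12397/2809)) = -959/5516665/2809 = -959*2809/5516665 = -384833/788095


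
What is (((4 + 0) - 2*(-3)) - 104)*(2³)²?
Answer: -6016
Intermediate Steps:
(((4 + 0) - 2*(-3)) - 104)*(2³)² = ((4 + 6) - 104)*8² = (10 - 104)*64 = -94*64 = -6016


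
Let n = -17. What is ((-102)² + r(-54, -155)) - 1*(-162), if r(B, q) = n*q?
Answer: 13201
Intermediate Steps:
r(B, q) = -17*q
((-102)² + r(-54, -155)) - 1*(-162) = ((-102)² - 17*(-155)) - 1*(-162) = (10404 + 2635) + 162 = 13039 + 162 = 13201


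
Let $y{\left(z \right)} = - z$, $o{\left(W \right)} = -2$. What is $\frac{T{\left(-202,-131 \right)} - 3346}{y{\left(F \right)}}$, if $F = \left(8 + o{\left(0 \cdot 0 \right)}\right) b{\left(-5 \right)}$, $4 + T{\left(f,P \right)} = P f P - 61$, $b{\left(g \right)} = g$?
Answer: $- \frac{3469933}{30} \approx -1.1566 \cdot 10^{5}$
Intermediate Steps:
$T{\left(f,P \right)} = -65 + f P^{2}$ ($T{\left(f,P \right)} = -4 + \left(P f P - 61\right) = -4 + \left(f P^{2} - 61\right) = -4 + \left(-61 + f P^{2}\right) = -65 + f P^{2}$)
$F = -30$ ($F = \left(8 - 2\right) \left(-5\right) = 6 \left(-5\right) = -30$)
$\frac{T{\left(-202,-131 \right)} - 3346}{y{\left(F \right)}} = \frac{\left(-65 - 202 \left(-131\right)^{2}\right) - 3346}{\left(-1\right) \left(-30\right)} = \frac{\left(-65 - 3466522\right) - 3346}{30} = \left(\left(-65 - 3466522\right) - 3346\right) \frac{1}{30} = \left(-3466587 - 3346\right) \frac{1}{30} = \left(-3469933\right) \frac{1}{30} = - \frac{3469933}{30}$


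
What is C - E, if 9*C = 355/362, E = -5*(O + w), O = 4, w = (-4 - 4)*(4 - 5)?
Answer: 195835/3258 ≈ 60.109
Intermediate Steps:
w = 8 (w = -8*(-1) = 8)
E = -60 (E = -5*(4 + 8) = -5*12 = -60)
C = 355/3258 (C = (355/362)/9 = (355*(1/362))/9 = (⅑)*(355/362) = 355/3258 ≈ 0.10896)
C - E = 355/3258 - 1*(-60) = 355/3258 + 60 = 195835/3258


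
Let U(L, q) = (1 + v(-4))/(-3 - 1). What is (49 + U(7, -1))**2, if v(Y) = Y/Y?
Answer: 9409/4 ≈ 2352.3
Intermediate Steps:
v(Y) = 1
U(L, q) = -1/2 (U(L, q) = (1 + 1)/(-3 - 1) = 2/(-4) = 2*(-1/4) = -1/2)
(49 + U(7, -1))**2 = (49 - 1/2)**2 = (97/2)**2 = 9409/4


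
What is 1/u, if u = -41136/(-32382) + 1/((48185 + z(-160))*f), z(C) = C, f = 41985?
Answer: 3627376995375/4607985304799 ≈ 0.78719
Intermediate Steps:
u = 4607985304799/3627376995375 (u = -41136/(-32382) + 1/((48185 - 160)*41985) = -41136*(-1/32382) + (1/41985)/48025 = 6856/5397 + (1/48025)*(1/41985) = 6856/5397 + 1/2016329625 = 4607985304799/3627376995375 ≈ 1.2703)
1/u = 1/(4607985304799/3627376995375) = 3627376995375/4607985304799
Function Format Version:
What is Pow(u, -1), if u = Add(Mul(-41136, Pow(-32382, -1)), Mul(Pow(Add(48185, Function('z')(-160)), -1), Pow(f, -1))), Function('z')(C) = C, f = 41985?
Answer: Rational(3627376995375, 4607985304799) ≈ 0.78719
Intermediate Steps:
u = Rational(4607985304799, 3627376995375) (u = Add(Mul(-41136, Pow(-32382, -1)), Mul(Pow(Add(48185, -160), -1), Pow(41985, -1))) = Add(Mul(-41136, Rational(-1, 32382)), Mul(Pow(48025, -1), Rational(1, 41985))) = Add(Rational(6856, 5397), Mul(Rational(1, 48025), Rational(1, 41985))) = Add(Rational(6856, 5397), Rational(1, 2016329625)) = Rational(4607985304799, 3627376995375) ≈ 1.2703)
Pow(u, -1) = Pow(Rational(4607985304799, 3627376995375), -1) = Rational(3627376995375, 4607985304799)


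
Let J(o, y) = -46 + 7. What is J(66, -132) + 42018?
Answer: 41979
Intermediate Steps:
J(o, y) = -39
J(66, -132) + 42018 = -39 + 42018 = 41979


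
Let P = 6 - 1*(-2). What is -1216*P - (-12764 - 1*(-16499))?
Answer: -13463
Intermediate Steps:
P = 8 (P = 6 + 2 = 8)
-1216*P - (-12764 - 1*(-16499)) = -1216*8 - (-12764 - 1*(-16499)) = -9728 - (-12764 + 16499) = -9728 - 1*3735 = -9728 - 3735 = -13463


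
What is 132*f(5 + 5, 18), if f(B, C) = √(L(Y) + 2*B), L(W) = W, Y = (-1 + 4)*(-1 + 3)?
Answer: 132*√26 ≈ 673.07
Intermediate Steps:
Y = 6 (Y = 3*2 = 6)
f(B, C) = √(6 + 2*B)
132*f(5 + 5, 18) = 132*√(6 + 2*(5 + 5)) = 132*√(6 + 2*10) = 132*√(6 + 20) = 132*√26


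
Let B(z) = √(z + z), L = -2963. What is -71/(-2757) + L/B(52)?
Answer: 71/2757 - 2963*√26/52 ≈ -290.52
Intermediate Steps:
B(z) = √2*√z (B(z) = √(2*z) = √2*√z)
-71/(-2757) + L/B(52) = -71/(-2757) - 2963*√26/52 = -71*(-1/2757) - 2963*√26/52 = 71/2757 - 2963*√26/52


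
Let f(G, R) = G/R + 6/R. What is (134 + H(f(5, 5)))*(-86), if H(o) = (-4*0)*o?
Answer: -11524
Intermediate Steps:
f(G, R) = 6/R + G/R
H(o) = 0 (H(o) = 0*o = 0)
(134 + H(f(5, 5)))*(-86) = (134 + 0)*(-86) = 134*(-86) = -11524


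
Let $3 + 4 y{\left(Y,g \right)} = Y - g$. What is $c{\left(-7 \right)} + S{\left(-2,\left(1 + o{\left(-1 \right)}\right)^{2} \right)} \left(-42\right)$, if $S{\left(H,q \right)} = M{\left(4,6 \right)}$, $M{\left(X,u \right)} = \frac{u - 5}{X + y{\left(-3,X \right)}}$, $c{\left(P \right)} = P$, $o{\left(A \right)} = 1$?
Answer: $-35$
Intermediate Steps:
$y{\left(Y,g \right)} = - \frac{3}{4} - \frac{g}{4} + \frac{Y}{4}$ ($y{\left(Y,g \right)} = - \frac{3}{4} + \frac{Y - g}{4} = - \frac{3}{4} + \left(- \frac{g}{4} + \frac{Y}{4}\right) = - \frac{3}{4} - \frac{g}{4} + \frac{Y}{4}$)
$M{\left(X,u \right)} = \frac{-5 + u}{- \frac{3}{2} + \frac{3 X}{4}}$ ($M{\left(X,u \right)} = \frac{u - 5}{X - \left(\frac{3}{2} + \frac{X}{4}\right)} = \frac{-5 + u}{X - \left(\frac{3}{2} + \frac{X}{4}\right)} = \frac{-5 + u}{- \frac{3}{2} + \frac{3 X}{4}}$)
$S{\left(H,q \right)} = \frac{2}{3}$ ($S{\left(H,q \right)} = \frac{4 \left(-5 + 6\right)}{3 \left(-2 + 4\right)} = \frac{4}{3} \cdot \frac{1}{2} \cdot 1 = \frac{2}{3}$)
$c{\left(-7 \right)} + S{\left(-2,\left(1 + o{\left(-1 \right)}\right)^{2} \right)} \left(-42\right) = -7 + \frac{2}{3} \left(-42\right) = -7 - 28 = -35$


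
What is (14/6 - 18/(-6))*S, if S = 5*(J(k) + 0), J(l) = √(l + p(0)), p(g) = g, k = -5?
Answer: 80*I*√5/3 ≈ 59.628*I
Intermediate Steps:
J(l) = √l (J(l) = √(l + 0) = √l)
S = 5*I*√5 (S = 5*(√(-5) + 0) = 5*(I*√5 + 0) = 5*(I*√5) = 5*I*√5 ≈ 11.18*I)
(14/6 - 18/(-6))*S = (14/6 - 18/(-6))*(5*I*√5) = (14*(⅙) - 18*(-⅙))*(5*I*√5) = (7/3 + 3)*(5*I*√5) = 16*(5*I*√5)/3 = 80*I*√5/3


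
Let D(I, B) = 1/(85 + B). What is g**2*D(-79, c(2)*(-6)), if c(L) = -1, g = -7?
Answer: 7/13 ≈ 0.53846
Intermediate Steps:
g**2*D(-79, c(2)*(-6)) = (-7)**2/(85 - 1*(-6)) = 49/(85 + 6) = 49/91 = 49*(1/91) = 7/13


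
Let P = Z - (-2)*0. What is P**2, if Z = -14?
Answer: 196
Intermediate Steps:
P = -14 (P = -14 - (-2)*0 = -14 - 1*0 = -14 + 0 = -14)
P**2 = (-14)**2 = 196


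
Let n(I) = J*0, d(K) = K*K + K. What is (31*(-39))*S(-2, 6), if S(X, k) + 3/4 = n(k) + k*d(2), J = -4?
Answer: -170469/4 ≈ -42617.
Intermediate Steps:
d(K) = K + K**2 (d(K) = K**2 + K = K + K**2)
n(I) = 0 (n(I) = -4*0 = 0)
S(X, k) = -3/4 + 6*k (S(X, k) = -3/4 + (0 + k*(2*(1 + 2))) = -3/4 + (0 + k*(2*3)) = -3/4 + (0 + k*6) = -3/4 + (0 + 6*k) = -3/4 + 6*k)
(31*(-39))*S(-2, 6) = (31*(-39))*(-3/4 + 6*6) = -1209*(-3/4 + 36) = -1209*141/4 = -170469/4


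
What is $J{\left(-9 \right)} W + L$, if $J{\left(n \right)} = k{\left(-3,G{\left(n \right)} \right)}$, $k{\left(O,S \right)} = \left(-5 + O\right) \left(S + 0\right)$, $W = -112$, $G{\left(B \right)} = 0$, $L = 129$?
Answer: $129$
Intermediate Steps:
$k{\left(O,S \right)} = S \left(-5 + O\right)$ ($k{\left(O,S \right)} = \left(-5 + O\right) S = S \left(-5 + O\right)$)
$J{\left(n \right)} = 0$ ($J{\left(n \right)} = 0 \left(-5 - 3\right) = 0 \left(-8\right) = 0$)
$J{\left(-9 \right)} W + L = 0 \left(-112\right) + 129 = 0 + 129 = 129$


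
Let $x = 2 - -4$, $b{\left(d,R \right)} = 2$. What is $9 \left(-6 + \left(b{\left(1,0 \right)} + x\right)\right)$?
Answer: $18$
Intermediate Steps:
$x = 6$ ($x = 2 + 4 = 6$)
$9 \left(-6 + \left(b{\left(1,0 \right)} + x\right)\right) = 9 \left(-6 + \left(2 + 6\right)\right) = 9 \left(-6 + 8\right) = 9 \cdot 2 = 18$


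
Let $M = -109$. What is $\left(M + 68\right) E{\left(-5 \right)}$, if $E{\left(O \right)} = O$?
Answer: $205$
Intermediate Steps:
$\left(M + 68\right) E{\left(-5 \right)} = \left(-109 + 68\right) \left(-5\right) = \left(-41\right) \left(-5\right) = 205$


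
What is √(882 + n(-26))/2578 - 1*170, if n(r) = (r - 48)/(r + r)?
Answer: -170 + √597194/67028 ≈ -169.99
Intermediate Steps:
n(r) = (-48 + r)/(2*r) (n(r) = (-48 + r)/((2*r)) = (-48 + r)*(1/(2*r)) = (-48 + r)/(2*r))
√(882 + n(-26))/2578 - 1*170 = √(882 + (½)*(-48 - 26)/(-26))/2578 - 1*170 = √(882 + (½)*(-1/26)*(-74))*(1/2578) - 170 = √(882 + 37/26)*(1/2578) - 170 = √(22969/26)*(1/2578) - 170 = (√597194/26)*(1/2578) - 170 = √597194/67028 - 170 = -170 + √597194/67028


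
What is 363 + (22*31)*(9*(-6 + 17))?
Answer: 67881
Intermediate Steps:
363 + (22*31)*(9*(-6 + 17)) = 363 + 682*(9*11) = 363 + 682*99 = 363 + 67518 = 67881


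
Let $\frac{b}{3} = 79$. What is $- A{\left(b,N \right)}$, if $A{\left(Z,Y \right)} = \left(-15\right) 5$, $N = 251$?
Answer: $75$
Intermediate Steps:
$b = 237$ ($b = 3 \cdot 79 = 237$)
$A{\left(Z,Y \right)} = -75$
$- A{\left(b,N \right)} = \left(-1\right) \left(-75\right) = 75$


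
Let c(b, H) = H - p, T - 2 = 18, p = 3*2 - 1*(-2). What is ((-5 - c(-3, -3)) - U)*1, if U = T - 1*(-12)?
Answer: -26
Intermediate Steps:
p = 8 (p = 6 + 2 = 8)
T = 20 (T = 2 + 18 = 20)
c(b, H) = -8 + H (c(b, H) = H - 1*8 = H - 8 = -8 + H)
U = 32 (U = 20 - 1*(-12) = 20 + 12 = 32)
((-5 - c(-3, -3)) - U)*1 = ((-5 - (-8 - 3)) - 1*32)*1 = ((-5 - 1*(-11)) - 32)*1 = ((-5 + 11) - 32)*1 = (6 - 32)*1 = -26*1 = -26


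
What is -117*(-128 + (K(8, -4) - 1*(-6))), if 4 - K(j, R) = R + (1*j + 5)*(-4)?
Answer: 7254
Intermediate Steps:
K(j, R) = 24 - R + 4*j (K(j, R) = 4 - (R + (1*j + 5)*(-4)) = 4 - (R + (j + 5)*(-4)) = 4 - (R + (5 + j)*(-4)) = 4 - (R + (-20 - 4*j)) = 4 - (-20 + R - 4*j) = 4 + (20 - R + 4*j) = 24 - R + 4*j)
-117*(-128 + (K(8, -4) - 1*(-6))) = -117*(-128 + ((24 - 1*(-4) + 4*8) - 1*(-6))) = -117*(-128 + ((24 + 4 + 32) + 6)) = -117*(-128 + (60 + 6)) = -117*(-128 + 66) = -117*(-62) = 7254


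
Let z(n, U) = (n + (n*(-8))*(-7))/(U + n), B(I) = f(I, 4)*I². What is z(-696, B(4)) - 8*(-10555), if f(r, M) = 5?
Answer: 6506839/77 ≈ 84504.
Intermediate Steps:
B(I) = 5*I²
z(n, U) = 57*n/(U + n) (z(n, U) = (n - 8*n*(-7))/(U + n) = (n + 56*n)/(U + n) = (57*n)/(U + n) = 57*n/(U + n))
z(-696, B(4)) - 8*(-10555) = 57*(-696)/(5*4² - 696) - 8*(-10555) = 57*(-696)/(5*16 - 696) - 1*(-84440) = 57*(-696)/(80 - 696) + 84440 = 57*(-696)/(-616) + 84440 = 57*(-696)*(-1/616) + 84440 = 4959/77 + 84440 = 6506839/77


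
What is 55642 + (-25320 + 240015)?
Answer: 270337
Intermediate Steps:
55642 + (-25320 + 240015) = 55642 + 214695 = 270337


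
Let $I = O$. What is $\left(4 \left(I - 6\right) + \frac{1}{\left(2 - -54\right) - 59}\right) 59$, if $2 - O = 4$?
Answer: $- \frac{5723}{3} \approx -1907.7$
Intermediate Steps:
$O = -2$ ($O = 2 - 4 = -2$)
$I = -2$
$\left(4 \left(I - 6\right) + \frac{1}{\left(2 - -54\right) - 59}\right) 59 = \left(4 \left(-2 - 6\right) + \frac{1}{\left(2 - -54\right) - 59}\right) 59 = \left(4 \left(-8\right) + \frac{1}{\left(2 + 54\right) - 59}\right) 59 = \left(-32 + \frac{1}{56 - 59}\right) 59 = \left(-32 + \frac{1}{-3}\right) 59 = \left(-32 - \frac{1}{3}\right) 59 = \left(- \frac{97}{3}\right) 59 = - \frac{5723}{3}$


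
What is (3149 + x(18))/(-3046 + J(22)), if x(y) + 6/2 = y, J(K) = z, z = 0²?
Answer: -1582/1523 ≈ -1.0387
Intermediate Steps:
z = 0
J(K) = 0
x(y) = -3 + y
(3149 + x(18))/(-3046 + J(22)) = (3149 + (-3 + 18))/(-3046 + 0) = (3149 + 15)/(-3046) = 3164*(-1/3046) = -1582/1523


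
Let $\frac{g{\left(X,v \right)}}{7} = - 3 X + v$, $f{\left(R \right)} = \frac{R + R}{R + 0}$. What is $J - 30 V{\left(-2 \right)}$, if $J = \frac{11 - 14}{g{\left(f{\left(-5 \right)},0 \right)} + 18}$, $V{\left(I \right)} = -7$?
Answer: $\frac{1681}{8} \approx 210.13$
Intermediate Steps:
$f{\left(R \right)} = 2$ ($f{\left(R \right)} = \frac{2 R}{R} = 2$)
$g{\left(X,v \right)} = - 21 X + 7 v$ ($g{\left(X,v \right)} = 7 \left(- 3 X + v\right) = 7 \left(v - 3 X\right) = - 21 X + 7 v$)
$J = \frac{1}{8}$ ($J = \frac{11 - 14}{\left(\left(-21\right) 2 + 7 \cdot 0\right) + 18} = - \frac{3}{\left(-42 + 0\right) + 18} = - \frac{3}{-42 + 18} = - \frac{3}{-24} = \left(-3\right) \left(- \frac{1}{24}\right) = \frac{1}{8} \approx 0.125$)
$J - 30 V{\left(-2 \right)} = \frac{1}{8} - -210 = \frac{1}{8} + 210 = \frac{1681}{8}$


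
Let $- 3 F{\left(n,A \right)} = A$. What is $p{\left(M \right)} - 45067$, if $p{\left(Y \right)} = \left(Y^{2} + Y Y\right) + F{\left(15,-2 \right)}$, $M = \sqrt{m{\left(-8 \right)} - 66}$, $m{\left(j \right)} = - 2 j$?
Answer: $- \frac{135499}{3} \approx -45166.0$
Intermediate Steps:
$F{\left(n,A \right)} = - \frac{A}{3}$
$M = 5 i \sqrt{2}$ ($M = \sqrt{\left(-2\right) \left(-8\right) - 66} = \sqrt{16 - 66} = \sqrt{-50} = 5 i \sqrt{2} \approx 7.0711 i$)
$p{\left(Y \right)} = \frac{2}{3} + 2 Y^{2}$ ($p{\left(Y \right)} = \left(Y^{2} + Y Y\right) - - \frac{2}{3} = \left(Y^{2} + Y^{2}\right) + \frac{2}{3} = 2 Y^{2} + \frac{2}{3} = \frac{2}{3} + 2 Y^{2}$)
$p{\left(M \right)} - 45067 = \left(\frac{2}{3} + 2 \left(5 i \sqrt{2}\right)^{2}\right) - 45067 = \left(\frac{2}{3} + 2 \left(-50\right)\right) - 45067 = \left(\frac{2}{3} - 100\right) - 45067 = - \frac{298}{3} - 45067 = - \frac{135499}{3}$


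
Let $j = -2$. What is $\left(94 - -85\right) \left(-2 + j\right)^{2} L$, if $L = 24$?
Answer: $68736$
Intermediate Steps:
$\left(94 - -85\right) \left(-2 + j\right)^{2} L = \left(94 - -85\right) \left(-2 - 2\right)^{2} \cdot 24 = \left(94 + 85\right) \left(-4\right)^{2} \cdot 24 = 179 \cdot 16 \cdot 24 = 2864 \cdot 24 = 68736$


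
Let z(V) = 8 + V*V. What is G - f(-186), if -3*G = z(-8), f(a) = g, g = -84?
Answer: 60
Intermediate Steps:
z(V) = 8 + V**2
f(a) = -84
G = -24 (G = -(8 + (-8)**2)/3 = -(8 + 64)/3 = -1/3*72 = -24)
G - f(-186) = -24 - 1*(-84) = -24 + 84 = 60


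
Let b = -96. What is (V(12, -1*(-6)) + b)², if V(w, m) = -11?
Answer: 11449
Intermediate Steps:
(V(12, -1*(-6)) + b)² = (-11 - 96)² = (-107)² = 11449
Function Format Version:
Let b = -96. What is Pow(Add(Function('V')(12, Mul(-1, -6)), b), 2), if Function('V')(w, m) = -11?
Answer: 11449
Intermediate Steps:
Pow(Add(Function('V')(12, Mul(-1, -6)), b), 2) = Pow(Add(-11, -96), 2) = Pow(-107, 2) = 11449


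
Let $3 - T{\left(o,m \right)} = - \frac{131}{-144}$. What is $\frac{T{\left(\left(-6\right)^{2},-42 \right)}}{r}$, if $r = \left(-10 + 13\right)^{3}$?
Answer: $\frac{301}{3888} \approx 0.077418$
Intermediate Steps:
$T{\left(o,m \right)} = \frac{301}{144}$ ($T{\left(o,m \right)} = 3 - - \frac{131}{-144} = 3 - \left(-131\right) \left(- \frac{1}{144}\right) = 3 - \frac{131}{144} = \frac{301}{144}$)
$r = 27$ ($r = 3^{3} = 27$)
$\frac{T{\left(\left(-6\right)^{2},-42 \right)}}{r} = \frac{301}{144 \cdot 27} = \frac{301}{144} \cdot \frac{1}{27} = \frac{301}{3888}$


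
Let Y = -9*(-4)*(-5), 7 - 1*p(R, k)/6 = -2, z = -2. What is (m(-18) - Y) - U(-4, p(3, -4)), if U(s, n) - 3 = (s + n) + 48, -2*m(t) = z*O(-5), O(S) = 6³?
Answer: 295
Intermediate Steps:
p(R, k) = 54 (p(R, k) = 42 - 6*(-2) = 42 + 12 = 54)
O(S) = 216
Y = -180 (Y = 36*(-5) = -180)
m(t) = 216 (m(t) = -(-1)*216 = -½*(-432) = 216)
U(s, n) = 51 + n + s (U(s, n) = 3 + ((s + n) + 48) = 3 + ((n + s) + 48) = 3 + (48 + n + s) = 51 + n + s)
(m(-18) - Y) - U(-4, p(3, -4)) = (216 - 1*(-180)) - (51 + 54 - 4) = (216 + 180) - 1*101 = 396 - 101 = 295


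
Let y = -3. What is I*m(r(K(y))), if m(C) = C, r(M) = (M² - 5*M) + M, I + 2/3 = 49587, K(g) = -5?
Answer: 2231385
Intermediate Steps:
I = 148759/3 (I = -⅔ + 49587 = 148759/3 ≈ 49586.)
r(M) = M² - 4*M
I*m(r(K(y))) = 148759*(-5*(-4 - 5))/3 = 148759*(-5*(-9))/3 = (148759/3)*45 = 2231385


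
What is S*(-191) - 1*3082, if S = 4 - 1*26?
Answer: 1120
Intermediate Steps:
S = -22 (S = 4 - 26 = -22)
S*(-191) - 1*3082 = -22*(-191) - 1*3082 = 4202 - 3082 = 1120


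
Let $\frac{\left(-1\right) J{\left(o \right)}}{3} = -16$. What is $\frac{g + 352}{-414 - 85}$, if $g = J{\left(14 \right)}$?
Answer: $- \frac{400}{499} \approx -0.8016$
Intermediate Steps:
$J{\left(o \right)} = 48$ ($J{\left(o \right)} = \left(-3\right) \left(-16\right) = 48$)
$g = 48$
$\frac{g + 352}{-414 - 85} = \frac{48 + 352}{-414 - 85} = \frac{400}{-499} = 400 \left(- \frac{1}{499}\right) = - \frac{400}{499}$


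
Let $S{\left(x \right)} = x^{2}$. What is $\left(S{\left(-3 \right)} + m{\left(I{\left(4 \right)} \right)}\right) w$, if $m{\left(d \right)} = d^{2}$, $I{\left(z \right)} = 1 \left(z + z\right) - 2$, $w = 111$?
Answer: $4995$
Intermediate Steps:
$I{\left(z \right)} = -2 + 2 z$ ($I{\left(z \right)} = 1 \cdot 2 z - 2 = 2 z - 2 = -2 + 2 z$)
$\left(S{\left(-3 \right)} + m{\left(I{\left(4 \right)} \right)}\right) w = \left(\left(-3\right)^{2} + \left(-2 + 2 \cdot 4\right)^{2}\right) 111 = \left(9 + \left(-2 + 8\right)^{2}\right) 111 = \left(9 + 6^{2}\right) 111 = \left(9 + 36\right) 111 = 45 \cdot 111 = 4995$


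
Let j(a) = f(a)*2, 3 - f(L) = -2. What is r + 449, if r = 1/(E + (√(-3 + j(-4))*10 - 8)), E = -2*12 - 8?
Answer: 20203/45 - √7/90 ≈ 448.93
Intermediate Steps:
f(L) = 5 (f(L) = 3 - 1*(-2) = 3 + 2 = 5)
j(a) = 10 (j(a) = 5*2 = 10)
E = -32 (E = -24 - 8 = -32)
r = 1/(-40 + 10*√7) (r = 1/(-32 + (√(-3 + 10)*10 - 8)) = 1/(-32 + (√7*10 - 8)) = 1/(-32 + (10*√7 - 8)) = 1/(-32 + (-8 + 10*√7)) = 1/(-40 + 10*√7) ≈ -0.073842)
r + 449 = (-2/45 - √7/90) + 449 = 20203/45 - √7/90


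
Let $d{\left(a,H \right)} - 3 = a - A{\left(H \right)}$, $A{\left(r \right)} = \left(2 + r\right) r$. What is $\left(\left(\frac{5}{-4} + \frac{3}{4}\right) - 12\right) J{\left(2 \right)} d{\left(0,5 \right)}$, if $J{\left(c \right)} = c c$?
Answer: $1600$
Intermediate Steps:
$A{\left(r \right)} = r \left(2 + r\right)$
$J{\left(c \right)} = c^{2}$
$d{\left(a,H \right)} = 3 + a - H \left(2 + H\right)$ ($d{\left(a,H \right)} = 3 - \left(- a + H \left(2 + H\right)\right) = 3 + a - H \left(2 + H\right)$)
$\left(\left(\frac{5}{-4} + \frac{3}{4}\right) - 12\right) J{\left(2 \right)} d{\left(0,5 \right)} = \left(\left(\frac{5}{-4} + \frac{3}{4}\right) - 12\right) 2^{2} \left(3 + 0 - 5 \left(2 + 5\right)\right) = \left(\left(5 \left(- \frac{1}{4}\right) + 3 \cdot \frac{1}{4}\right) - 12\right) 4 \left(3 + 0 - 5 \cdot 7\right) = \left(\left(- \frac{5}{4} + \frac{3}{4}\right) - 12\right) 4 \left(3 + 0 - 35\right) = \left(- \frac{1}{2} - 12\right) 4 \left(-32\right) = \left(- \frac{25}{2}\right) 4 \left(-32\right) = \left(-50\right) \left(-32\right) = 1600$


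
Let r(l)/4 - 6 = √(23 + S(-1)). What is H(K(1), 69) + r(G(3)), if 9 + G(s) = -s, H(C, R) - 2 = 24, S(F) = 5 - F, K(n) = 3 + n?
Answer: 50 + 4*√29 ≈ 71.541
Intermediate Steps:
H(C, R) = 26 (H(C, R) = 2 + 24 = 26)
G(s) = -9 - s
r(l) = 24 + 4*√29 (r(l) = 24 + 4*√(23 + (5 - 1*(-1))) = 24 + 4*√(23 + (5 + 1)) = 24 + 4*√(23 + 6) = 24 + 4*√29)
H(K(1), 69) + r(G(3)) = 26 + (24 + 4*√29) = 50 + 4*√29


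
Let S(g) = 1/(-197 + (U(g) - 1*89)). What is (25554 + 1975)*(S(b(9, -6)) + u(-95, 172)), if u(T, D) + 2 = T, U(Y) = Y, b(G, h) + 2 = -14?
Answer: -806462055/302 ≈ -2.6704e+6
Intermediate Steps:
b(G, h) = -16 (b(G, h) = -2 - 14 = -16)
u(T, D) = -2 + T
S(g) = 1/(-286 + g) (S(g) = 1/(-197 + (g - 1*89)) = 1/(-197 + (g - 89)) = 1/(-197 + (-89 + g)) = 1/(-286 + g))
(25554 + 1975)*(S(b(9, -6)) + u(-95, 172)) = (25554 + 1975)*(1/(-286 - 16) + (-2 - 95)) = 27529*(1/(-302) - 97) = 27529*(-1/302 - 97) = 27529*(-29295/302) = -806462055/302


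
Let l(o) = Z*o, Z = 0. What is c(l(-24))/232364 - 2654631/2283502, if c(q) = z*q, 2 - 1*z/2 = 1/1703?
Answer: -2654631/2283502 ≈ -1.1625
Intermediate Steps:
l(o) = 0 (l(o) = 0*o = 0)
z = 6810/1703 (z = 4 - 2/1703 = 6810/1703 ≈ 3.9988)
c(q) = 6810*q/1703
c(l(-24))/232364 - 2654631/2283502 = ((6810/1703)*0)/232364 - 2654631/2283502 = 0*(1/232364) - 2654631*1/2283502 = 0 - 2654631/2283502 = -2654631/2283502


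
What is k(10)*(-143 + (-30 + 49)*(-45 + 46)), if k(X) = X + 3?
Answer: -1612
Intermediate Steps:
k(X) = 3 + X
k(10)*(-143 + (-30 + 49)*(-45 + 46)) = (3 + 10)*(-143 + (-30 + 49)*(-45 + 46)) = 13*(-143 + 19*1) = 13*(-143 + 19) = 13*(-124) = -1612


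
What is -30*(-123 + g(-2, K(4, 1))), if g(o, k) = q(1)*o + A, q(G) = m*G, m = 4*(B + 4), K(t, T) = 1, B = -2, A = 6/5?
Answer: 4134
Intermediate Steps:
A = 6/5 (A = 6*(⅕) = 6/5 ≈ 1.2000)
m = 8 (m = 4*(-2 + 4) = 4*2 = 8)
q(G) = 8*G
g(o, k) = 6/5 + 8*o (g(o, k) = (8*1)*o + 6/5 = 8*o + 6/5 = 6/5 + 8*o)
-30*(-123 + g(-2, K(4, 1))) = -30*(-123 + (6/5 + 8*(-2))) = -30*(-123 + (6/5 - 16)) = -30*(-123 - 74/5) = -30*(-689/5) = 4134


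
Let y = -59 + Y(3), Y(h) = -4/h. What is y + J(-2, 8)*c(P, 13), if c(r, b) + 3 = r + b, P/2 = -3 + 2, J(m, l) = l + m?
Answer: -37/3 ≈ -12.333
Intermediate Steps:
P = -2 (P = 2*(-3 + 2) = 2*(-1) = -2)
y = -181/3 (y = -59 - 4/3 = -181/3 ≈ -60.333)
c(r, b) = -3 + b + r (c(r, b) = -3 + (r + b) = -3 + (b + r) = -3 + b + r)
y + J(-2, 8)*c(P, 13) = -181/3 + (8 - 2)*(-3 + 13 - 2) = -181/3 + 6*8 = -181/3 + 48 = -37/3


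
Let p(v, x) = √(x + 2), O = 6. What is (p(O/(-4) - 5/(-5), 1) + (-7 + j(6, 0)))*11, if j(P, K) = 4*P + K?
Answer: 187 + 11*√3 ≈ 206.05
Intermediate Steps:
j(P, K) = K + 4*P
p(v, x) = √(2 + x)
(p(O/(-4) - 5/(-5), 1) + (-7 + j(6, 0)))*11 = (√(2 + 1) + (-7 + (0 + 4*6)))*11 = (√3 + (-7 + (0 + 24)))*11 = (√3 + (-7 + 24))*11 = (√3 + 17)*11 = (17 + √3)*11 = 187 + 11*√3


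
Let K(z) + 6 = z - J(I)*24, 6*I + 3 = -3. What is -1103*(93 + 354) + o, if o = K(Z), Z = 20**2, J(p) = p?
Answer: -492623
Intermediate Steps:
I = -1 (I = -1/2 + (1/6)*(-3) = -1/2 - 1/2 = -1)
Z = 400
K(z) = 18 + z (K(z) = -6 + (z - (-1)*24) = -6 + (z - 1*(-24)) = -6 + (z + 24) = -6 + (24 + z) = 18 + z)
o = 418 (o = 18 + 400 = 418)
-1103*(93 + 354) + o = -1103*(93 + 354) + 418 = -1103*447 + 418 = -493041 + 418 = -492623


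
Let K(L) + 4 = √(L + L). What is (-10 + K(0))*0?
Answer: 0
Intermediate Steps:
K(L) = -4 + √2*√L (K(L) = -4 + √(L + L) = -4 + √(2*L) = -4 + √2*√L)
(-10 + K(0))*0 = (-10 + (-4 + √2*√0))*0 = (-10 + (-4 + √2*0))*0 = (-10 + (-4 + 0))*0 = (-10 - 4)*0 = -14*0 = 0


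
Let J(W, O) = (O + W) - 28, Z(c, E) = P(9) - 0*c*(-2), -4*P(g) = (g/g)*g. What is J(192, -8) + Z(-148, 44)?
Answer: 615/4 ≈ 153.75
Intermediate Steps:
P(g) = -g/4 (P(g) = -g/g*g/4 = -g/4)
Z(c, E) = -9/4 (Z(c, E) = -1/4*9 - 0*c*(-2) = -9/4 - 0*(-2) = -9/4 - 1*0 = -9/4 + 0 = -9/4)
J(W, O) = -28 + O + W
J(192, -8) + Z(-148, 44) = (-28 - 8 + 192) - 9/4 = 156 - 9/4 = 615/4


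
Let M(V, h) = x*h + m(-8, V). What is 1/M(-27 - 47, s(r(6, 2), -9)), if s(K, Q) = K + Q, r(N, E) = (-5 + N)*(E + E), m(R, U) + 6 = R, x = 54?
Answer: -1/284 ≈ -0.0035211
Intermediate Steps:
m(R, U) = -6 + R
r(N, E) = 2*E*(-5 + N) (r(N, E) = (-5 + N)*(2*E) = 2*E*(-5 + N))
M(V, h) = -14 + 54*h (M(V, h) = 54*h + (-6 - 8) = 54*h - 14 = -14 + 54*h)
1/M(-27 - 47, s(r(6, 2), -9)) = 1/(-14 + 54*(2*2*(-5 + 6) - 9)) = 1/(-14 + 54*(2*2*1 - 9)) = 1/(-14 + 54*(4 - 9)) = 1/(-14 + 54*(-5)) = 1/(-14 - 270) = 1/(-284) = -1/284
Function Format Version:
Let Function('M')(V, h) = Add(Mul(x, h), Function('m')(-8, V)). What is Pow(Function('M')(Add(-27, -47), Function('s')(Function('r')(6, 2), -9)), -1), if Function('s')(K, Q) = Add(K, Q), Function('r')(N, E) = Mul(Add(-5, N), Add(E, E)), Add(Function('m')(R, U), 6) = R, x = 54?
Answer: Rational(-1, 284) ≈ -0.0035211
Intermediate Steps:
Function('m')(R, U) = Add(-6, R)
Function('r')(N, E) = Mul(2, E, Add(-5, N)) (Function('r')(N, E) = Mul(Add(-5, N), Mul(2, E)) = Mul(2, E, Add(-5, N)))
Function('M')(V, h) = Add(-14, Mul(54, h)) (Function('M')(V, h) = Add(Mul(54, h), Add(-6, -8)) = Add(Mul(54, h), -14) = Add(-14, Mul(54, h)))
Pow(Function('M')(Add(-27, -47), Function('s')(Function('r')(6, 2), -9)), -1) = Pow(Add(-14, Mul(54, Add(Mul(2, 2, Add(-5, 6)), -9))), -1) = Pow(Add(-14, Mul(54, Add(Mul(2, 2, 1), -9))), -1) = Pow(Add(-14, Mul(54, Add(4, -9))), -1) = Pow(Add(-14, Mul(54, -5)), -1) = Pow(Add(-14, -270), -1) = Pow(-284, -1) = Rational(-1, 284)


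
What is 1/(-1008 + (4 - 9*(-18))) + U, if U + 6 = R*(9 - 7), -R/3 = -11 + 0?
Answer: 50519/842 ≈ 59.999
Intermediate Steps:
R = 33 (R = -3*(-11 + 0) = -3*(-11) = 33)
U = 60 (U = -6 + 33*(9 - 7) = -6 + 33*2 = -6 + 66 = 60)
1/(-1008 + (4 - 9*(-18))) + U = 1/(-1008 + (4 - 9*(-18))) + 60 = 1/(-1008 + (4 + 162)) + 60 = 1/(-1008 + 166) + 60 = 1/(-842) + 60 = -1/842 + 60 = 50519/842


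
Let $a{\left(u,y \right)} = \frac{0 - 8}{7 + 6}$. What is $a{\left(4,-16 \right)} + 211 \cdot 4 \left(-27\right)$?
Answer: $- \frac{296252}{13} \approx -22789.0$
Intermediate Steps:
$a{\left(u,y \right)} = - \frac{8}{13}$
$a{\left(4,-16 \right)} + 211 \cdot 4 \left(-27\right) = - \frac{8}{13} + 211 \cdot 4 \left(-27\right) = - \frac{8}{13} + 211 \left(-108\right) = - \frac{8}{13} - 22788 = - \frac{296252}{13}$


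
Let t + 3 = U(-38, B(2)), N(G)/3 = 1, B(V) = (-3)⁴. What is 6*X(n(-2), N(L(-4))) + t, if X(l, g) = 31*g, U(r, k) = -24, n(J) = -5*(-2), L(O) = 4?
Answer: 531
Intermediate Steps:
B(V) = 81
N(G) = 3 (N(G) = 3*1 = 3)
n(J) = 10
t = -27 (t = -3 - 24 = -27)
6*X(n(-2), N(L(-4))) + t = 6*(31*3) - 27 = 6*93 - 27 = 558 - 27 = 531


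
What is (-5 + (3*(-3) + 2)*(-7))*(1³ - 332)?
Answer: -14564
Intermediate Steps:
(-5 + (3*(-3) + 2)*(-7))*(1³ - 332) = (-5 + (-9 + 2)*(-7))*(1 - 332) = (-5 - 7*(-7))*(-331) = (-5 + 49)*(-331) = 44*(-331) = -14564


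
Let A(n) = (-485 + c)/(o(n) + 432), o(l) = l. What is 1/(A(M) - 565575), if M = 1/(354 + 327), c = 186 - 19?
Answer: -294193/166388422533 ≈ -1.7681e-6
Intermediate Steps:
c = 167
M = 1/681 ≈ 0.0014684
A(n) = -318/(432 + n) (A(n) = (-485 + 167)/(n + 432) = -318/(432 + n))
1/(A(M) - 565575) = 1/(-318/(432 + 1/681) - 565575) = 1/(-318/294193/681 - 565575) = 1/(-318*681/294193 - 565575) = 1/(-216558/294193 - 565575) = 1/(-166388422533/294193) = -294193/166388422533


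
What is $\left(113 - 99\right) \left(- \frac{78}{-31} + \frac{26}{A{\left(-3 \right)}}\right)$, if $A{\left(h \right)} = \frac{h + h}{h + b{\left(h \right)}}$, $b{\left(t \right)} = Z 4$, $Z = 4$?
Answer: $- \frac{70070}{93} \approx -753.44$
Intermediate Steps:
$b{\left(t \right)} = 16$ ($b{\left(t \right)} = 4 \cdot 4 = 16$)
$A{\left(h \right)} = \frac{2 h}{16 + h}$ ($A{\left(h \right)} = \frac{h + h}{h + 16} = \frac{2 h}{16 + h}$)
$\left(113 - 99\right) \left(- \frac{78}{-31} + \frac{26}{A{\left(-3 \right)}}\right) = \left(113 - 99\right) \left(- \frac{78}{-31} + \frac{26}{2 \left(-3\right) \frac{1}{16 - 3}}\right) = 14 \left(\left(-78\right) \left(- \frac{1}{31}\right) + \frac{26}{2 \left(-3\right) \frac{1}{13}}\right) = 14 \left(\frac{78}{31} + \frac{26}{2 \left(-3\right) \frac{1}{13}}\right) = 14 \left(\frac{78}{31} + \frac{26}{- \frac{6}{13}}\right) = 14 \left(\frac{78}{31} + 26 \left(- \frac{13}{6}\right)\right) = 14 \left(\frac{78}{31} - \frac{169}{3}\right) = 14 \left(- \frac{5005}{93}\right) = - \frac{70070}{93}$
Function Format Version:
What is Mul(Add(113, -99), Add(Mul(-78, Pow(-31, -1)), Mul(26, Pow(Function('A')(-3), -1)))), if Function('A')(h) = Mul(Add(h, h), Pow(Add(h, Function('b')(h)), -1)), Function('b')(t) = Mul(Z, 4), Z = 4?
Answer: Rational(-70070, 93) ≈ -753.44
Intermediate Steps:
Function('b')(t) = 16 (Function('b')(t) = Mul(4, 4) = 16)
Function('A')(h) = Mul(2, h, Pow(Add(16, h), -1)) (Function('A')(h) = Mul(Add(h, h), Pow(Add(h, 16), -1)) = Mul(Mul(2, h), Pow(Add(16, h), -1)) = Mul(2, h, Pow(Add(16, h), -1)))
Mul(Add(113, -99), Add(Mul(-78, Pow(-31, -1)), Mul(26, Pow(Function('A')(-3), -1)))) = Mul(Add(113, -99), Add(Mul(-78, Pow(-31, -1)), Mul(26, Pow(Mul(2, -3, Pow(Add(16, -3), -1)), -1)))) = Mul(14, Add(Mul(-78, Rational(-1, 31)), Mul(26, Pow(Mul(2, -3, Pow(13, -1)), -1)))) = Mul(14, Add(Rational(78, 31), Mul(26, Pow(Mul(2, -3, Rational(1, 13)), -1)))) = Mul(14, Add(Rational(78, 31), Mul(26, Pow(Rational(-6, 13), -1)))) = Mul(14, Add(Rational(78, 31), Mul(26, Rational(-13, 6)))) = Mul(14, Add(Rational(78, 31), Rational(-169, 3))) = Mul(14, Rational(-5005, 93)) = Rational(-70070, 93)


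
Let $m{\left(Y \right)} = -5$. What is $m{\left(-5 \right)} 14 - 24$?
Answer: $-94$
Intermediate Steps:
$m{\left(-5 \right)} 14 - 24 = \left(-5\right) 14 - 24 = -70 - 24 = -94$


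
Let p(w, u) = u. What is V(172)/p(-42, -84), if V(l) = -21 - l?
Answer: 193/84 ≈ 2.2976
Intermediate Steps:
V(172)/p(-42, -84) = (-21 - 1*172)/(-84) = (-21 - 172)*(-1/84) = -193*(-1/84) = 193/84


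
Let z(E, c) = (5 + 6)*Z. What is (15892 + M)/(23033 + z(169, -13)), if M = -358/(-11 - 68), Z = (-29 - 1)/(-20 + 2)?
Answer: 1883739/2731583 ≈ 0.68961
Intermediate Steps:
Z = 5/3 (Z = -30/(-18) = -30*(-1/18) = 5/3 ≈ 1.6667)
z(E, c) = 55/3 (z(E, c) = (5 + 6)*(5/3) = 11*(5/3) = 55/3)
M = 358/79 (M = -358/(-79) = -1/79*(-358) = 358/79 ≈ 4.5316)
(15892 + M)/(23033 + z(169, -13)) = (15892 + 358/79)/(23033 + 55/3) = 1255826/(79*(69154/3)) = (1255826/79)*(3/69154) = 1883739/2731583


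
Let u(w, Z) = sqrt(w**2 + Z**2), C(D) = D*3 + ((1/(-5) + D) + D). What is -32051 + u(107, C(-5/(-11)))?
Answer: -32051 + sqrt(34646221)/55 ≈ -31944.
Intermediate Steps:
C(D) = -1/5 + 5*D (C(D) = 3*D + ((-1/5 + D) + D) = 3*D + (-1/5 + 2*D) = -1/5 + 5*D)
u(w, Z) = sqrt(Z**2 + w**2)
-32051 + u(107, C(-5/(-11))) = -32051 + sqrt((-1/5 + 5*(-5/(-11)))**2 + 107**2) = -32051 + sqrt((-1/5 + 5*(-5*(-1/11)))**2 + 11449) = -32051 + sqrt((-1/5 + 5*(5/11))**2 + 11449) = -32051 + sqrt((-1/5 + 25/11)**2 + 11449) = -32051 + sqrt((114/55)**2 + 11449) = -32051 + sqrt(12996/3025 + 11449) = -32051 + sqrt(34646221/3025) = -32051 + sqrt(34646221)/55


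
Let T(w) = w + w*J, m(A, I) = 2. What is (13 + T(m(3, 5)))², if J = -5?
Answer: 25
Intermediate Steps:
T(w) = -4*w (T(w) = w + w*(-5) = w - 5*w = -4*w)
(13 + T(m(3, 5)))² = (13 - 4*2)² = (13 - 8)² = 5² = 25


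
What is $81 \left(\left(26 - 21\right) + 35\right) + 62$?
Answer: $3302$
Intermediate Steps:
$81 \left(\left(26 - 21\right) + 35\right) + 62 = 81 \left(5 + 35\right) + 62 = 81 \cdot 40 + 62 = 3240 + 62 = 3302$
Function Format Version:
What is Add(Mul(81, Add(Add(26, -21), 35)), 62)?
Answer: 3302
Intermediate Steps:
Add(Mul(81, Add(Add(26, -21), 35)), 62) = Add(Mul(81, Add(5, 35)), 62) = Add(Mul(81, 40), 62) = Add(3240, 62) = 3302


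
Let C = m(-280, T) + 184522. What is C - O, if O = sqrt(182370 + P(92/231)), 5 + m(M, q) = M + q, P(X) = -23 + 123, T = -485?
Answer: 183752 - sqrt(182470) ≈ 1.8332e+5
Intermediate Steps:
P(X) = 100
m(M, q) = -5 + M + q (m(M, q) = -5 + (M + q) = -5 + M + q)
O = sqrt(182470) (O = sqrt(182370 + 100) = sqrt(182470) ≈ 427.17)
C = 183752 (C = (-5 - 280 - 485) + 184522 = -770 + 184522 = 183752)
C - O = 183752 - sqrt(182470)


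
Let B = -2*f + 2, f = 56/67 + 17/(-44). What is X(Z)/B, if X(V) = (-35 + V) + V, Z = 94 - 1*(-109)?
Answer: 546854/1623 ≈ 336.94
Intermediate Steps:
Z = 203 (Z = 94 + 109 = 203)
f = 1325/2948 (f = 56*(1/67) + 17*(-1/44) = 56/67 - 17/44 = 1325/2948 ≈ 0.44946)
B = 1623/1474 (B = -2*1325/2948 + 2 = -1325/1474 + 2 = 1623/1474 ≈ 1.1011)
X(V) = -35 + 2*V
X(Z)/B = (-35 + 2*203)/(1623/1474) = (-35 + 406)*(1474/1623) = 371*(1474/1623) = 546854/1623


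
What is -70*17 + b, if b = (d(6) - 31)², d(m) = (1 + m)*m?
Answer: -1069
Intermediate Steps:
d(m) = m*(1 + m)
b = 121 (b = (6*(1 + 6) - 31)² = (6*7 - 31)² = (42 - 31)² = 11² = 121)
-70*17 + b = -70*17 + 121 = -1190 + 121 = -1069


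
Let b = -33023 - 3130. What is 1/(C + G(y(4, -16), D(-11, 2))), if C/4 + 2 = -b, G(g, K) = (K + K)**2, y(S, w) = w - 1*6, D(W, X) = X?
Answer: 1/144620 ≈ 6.9147e-6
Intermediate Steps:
y(S, w) = -6 + w (y(S, w) = w - 6 = -6 + w)
G(g, K) = 4*K**2 (G(g, K) = (2*K)**2 = 4*K**2)
b = -36153
C = 144604 (C = -8 + 4*(-1*(-36153)) = -8 + 4*36153 = -8 + 144612 = 144604)
1/(C + G(y(4, -16), D(-11, 2))) = 1/(144604 + 4*2**2) = 1/(144604 + 4*4) = 1/(144604 + 16) = 1/144620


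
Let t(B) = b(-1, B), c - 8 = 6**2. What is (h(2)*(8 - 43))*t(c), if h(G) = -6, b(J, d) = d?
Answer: 9240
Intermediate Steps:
c = 44 (c = 8 + 6**2 = 8 + 36 = 44)
t(B) = B
(h(2)*(8 - 43))*t(c) = -6*(8 - 43)*44 = -6*(-35)*44 = 210*44 = 9240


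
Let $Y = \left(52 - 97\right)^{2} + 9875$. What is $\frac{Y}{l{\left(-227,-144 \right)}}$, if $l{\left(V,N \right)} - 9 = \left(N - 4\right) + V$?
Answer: $- \frac{5950}{183} \approx -32.514$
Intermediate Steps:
$l{\left(V,N \right)} = 5 + N + V$ ($l{\left(V,N \right)} = 9 + \left(\left(N - 4\right) + V\right) = 9 + \left(\left(-4 + N\right) + V\right) = 9 + \left(-4 + N + V\right) = 5 + N + V$)
$Y = 11900$ ($Y = \left(-45\right)^{2} + 9875 = 2025 + 9875 = 11900$)
$\frac{Y}{l{\left(-227,-144 \right)}} = \frac{11900}{5 - 144 - 227} = \frac{11900}{-366} = 11900 \left(- \frac{1}{366}\right) = - \frac{5950}{183}$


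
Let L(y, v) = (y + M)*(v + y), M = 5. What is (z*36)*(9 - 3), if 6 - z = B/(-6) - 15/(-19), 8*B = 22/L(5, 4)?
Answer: 214049/190 ≈ 1126.6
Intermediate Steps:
L(y, v) = (5 + y)*(v + y) (L(y, v) = (y + 5)*(v + y) = (5 + y)*(v + y))
B = 11/360 (B = (22/(5² + 5*4 + 5*5 + 4*5))/8 = (22/(25 + 20 + 25 + 20))/8 = (22/90)/8 = (22*(1/90))/8 = (⅛)*(11/45) = 11/360 ≈ 0.030556)
z = 214049/41040 (z = 6 - ((11/360)/(-6) - 15/(-19)) = 6 - ((11/360)*(-⅙) - 15*(-1/19)) = 6 - (-11/2160 + 15/19) = 6 - 1*32191/41040 = 6 - 32191/41040 = 214049/41040 ≈ 5.2156)
(z*36)*(9 - 3) = ((214049/41040)*36)*(9 - 3) = (214049/1140)*6 = 214049/190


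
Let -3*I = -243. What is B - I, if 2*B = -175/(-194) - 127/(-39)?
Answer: -1194229/15132 ≈ -78.921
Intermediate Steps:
I = 81 (I = -⅓*(-243) = 81)
B = 31463/15132 (B = (-175/(-194) - 127/(-39))/2 = (-175*(-1/194) - 127*(-1/39))/2 = (175/194 + 127/39)/2 = (½)*(31463/7566) = 31463/15132 ≈ 2.0792)
B - I = 31463/15132 - 1*81 = 31463/15132 - 81 = -1194229/15132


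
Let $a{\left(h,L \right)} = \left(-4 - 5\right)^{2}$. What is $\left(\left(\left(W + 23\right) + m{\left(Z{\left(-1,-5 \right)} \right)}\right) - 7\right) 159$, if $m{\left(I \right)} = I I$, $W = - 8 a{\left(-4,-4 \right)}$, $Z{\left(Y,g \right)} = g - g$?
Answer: $-100488$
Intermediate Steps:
$a{\left(h,L \right)} = 81$ ($a{\left(h,L \right)} = \left(-9\right)^{2} = 81$)
$Z{\left(Y,g \right)} = 0$
$W = -648$ ($W = \left(-8\right) 81 = -648$)
$m{\left(I \right)} = I^{2}$
$\left(\left(\left(W + 23\right) + m{\left(Z{\left(-1,-5 \right)} \right)}\right) - 7\right) 159 = \left(\left(\left(-648 + 23\right) + 0^{2}\right) - 7\right) 159 = \left(\left(-625 + 0\right) - 7\right) 159 = \left(-625 - 7\right) 159 = \left(-632\right) 159 = -100488$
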